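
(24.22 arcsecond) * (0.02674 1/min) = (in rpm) 4.997e-07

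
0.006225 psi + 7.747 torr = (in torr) 8.069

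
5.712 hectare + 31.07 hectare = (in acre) 90.89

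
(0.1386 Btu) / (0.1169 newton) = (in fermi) 1.251e+18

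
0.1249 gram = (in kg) 0.0001249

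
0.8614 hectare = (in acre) 2.129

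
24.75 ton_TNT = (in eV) 6.463e+29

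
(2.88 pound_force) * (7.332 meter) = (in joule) 93.93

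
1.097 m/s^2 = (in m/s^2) 1.097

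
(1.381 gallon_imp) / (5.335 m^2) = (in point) 3.336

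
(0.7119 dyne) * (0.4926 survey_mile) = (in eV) 3.523e+16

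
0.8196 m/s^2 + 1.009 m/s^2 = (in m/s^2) 1.829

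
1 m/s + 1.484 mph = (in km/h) 5.988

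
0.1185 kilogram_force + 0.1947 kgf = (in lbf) 0.6905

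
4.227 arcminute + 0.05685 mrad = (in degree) 0.07371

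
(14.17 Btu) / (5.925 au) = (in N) 1.687e-08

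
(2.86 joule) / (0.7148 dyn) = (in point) 1.134e+09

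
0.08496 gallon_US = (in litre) 0.3216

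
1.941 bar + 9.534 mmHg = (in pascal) 1.954e+05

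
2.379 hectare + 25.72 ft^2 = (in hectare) 2.379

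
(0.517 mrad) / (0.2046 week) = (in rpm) 3.99e-08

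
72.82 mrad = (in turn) 0.01159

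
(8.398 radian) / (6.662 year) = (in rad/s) 3.997e-08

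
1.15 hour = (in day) 0.04792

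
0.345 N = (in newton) 0.345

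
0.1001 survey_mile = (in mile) 0.1001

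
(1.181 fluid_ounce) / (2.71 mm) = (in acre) 3.185e-06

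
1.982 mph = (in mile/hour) 1.982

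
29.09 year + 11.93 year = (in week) 2139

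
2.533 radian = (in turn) 0.4031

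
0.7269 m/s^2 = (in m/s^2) 0.7269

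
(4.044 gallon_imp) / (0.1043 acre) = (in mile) 2.706e-08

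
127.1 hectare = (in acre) 314.1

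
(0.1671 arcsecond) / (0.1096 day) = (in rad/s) 8.555e-11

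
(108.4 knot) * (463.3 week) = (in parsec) 5.064e-07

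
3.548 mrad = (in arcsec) 731.8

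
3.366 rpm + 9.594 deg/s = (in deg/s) 29.79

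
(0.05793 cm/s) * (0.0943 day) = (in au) 3.155e-11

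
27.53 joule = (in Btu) 0.02609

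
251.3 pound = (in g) 1.14e+05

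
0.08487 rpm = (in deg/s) 0.5092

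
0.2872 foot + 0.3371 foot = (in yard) 0.2081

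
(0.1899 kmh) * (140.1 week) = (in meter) 4.47e+06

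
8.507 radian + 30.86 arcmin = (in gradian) 542.1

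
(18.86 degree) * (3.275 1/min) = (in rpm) 0.1716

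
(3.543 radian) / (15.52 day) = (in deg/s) 0.0001514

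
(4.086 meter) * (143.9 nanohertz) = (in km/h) 2.117e-06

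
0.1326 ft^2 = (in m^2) 0.01232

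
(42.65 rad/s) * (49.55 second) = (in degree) 1.211e+05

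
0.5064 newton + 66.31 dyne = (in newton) 0.5071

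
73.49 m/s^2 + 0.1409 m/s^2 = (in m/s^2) 73.63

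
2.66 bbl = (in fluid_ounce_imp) 1.488e+04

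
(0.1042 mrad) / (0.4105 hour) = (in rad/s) 7.051e-08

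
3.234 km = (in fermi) 3.234e+18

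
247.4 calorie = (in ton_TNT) 2.474e-07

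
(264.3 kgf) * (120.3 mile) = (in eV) 3.132e+27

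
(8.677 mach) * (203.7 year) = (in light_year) 0.002006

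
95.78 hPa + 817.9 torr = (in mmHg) 889.7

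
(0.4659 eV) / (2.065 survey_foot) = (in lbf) 2.666e-20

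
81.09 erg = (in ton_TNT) 1.938e-15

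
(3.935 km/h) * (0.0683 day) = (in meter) 6450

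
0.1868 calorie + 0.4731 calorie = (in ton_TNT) 6.599e-10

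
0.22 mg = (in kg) 2.2e-07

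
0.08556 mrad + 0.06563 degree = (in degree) 0.07053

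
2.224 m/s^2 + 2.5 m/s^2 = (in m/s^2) 4.724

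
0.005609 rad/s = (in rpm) 0.05356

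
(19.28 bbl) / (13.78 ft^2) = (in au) 1.601e-11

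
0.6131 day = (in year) 0.00168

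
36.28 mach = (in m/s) 1.235e+04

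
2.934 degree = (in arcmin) 176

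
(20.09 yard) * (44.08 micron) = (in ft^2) 0.008716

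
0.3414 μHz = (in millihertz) 0.0003414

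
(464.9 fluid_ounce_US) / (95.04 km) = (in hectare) 1.447e-11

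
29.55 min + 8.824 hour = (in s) 3.354e+04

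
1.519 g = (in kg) 0.001519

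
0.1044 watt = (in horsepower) 0.00014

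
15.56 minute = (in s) 933.6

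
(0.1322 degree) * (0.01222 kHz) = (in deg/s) 1.615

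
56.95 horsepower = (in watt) 4.247e+04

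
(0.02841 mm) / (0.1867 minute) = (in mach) 7.448e-09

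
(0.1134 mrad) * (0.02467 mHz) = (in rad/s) 2.798e-09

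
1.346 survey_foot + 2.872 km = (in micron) 2.872e+09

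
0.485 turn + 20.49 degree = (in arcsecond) 7.023e+05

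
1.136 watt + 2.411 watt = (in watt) 3.547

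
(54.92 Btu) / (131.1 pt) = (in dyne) 1.253e+11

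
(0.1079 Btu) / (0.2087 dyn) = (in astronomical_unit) 0.0003646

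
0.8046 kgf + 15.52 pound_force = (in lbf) 17.29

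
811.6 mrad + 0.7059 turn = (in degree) 300.6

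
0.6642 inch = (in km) 1.687e-05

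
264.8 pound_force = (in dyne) 1.178e+08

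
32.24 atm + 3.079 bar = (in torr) 2.681e+04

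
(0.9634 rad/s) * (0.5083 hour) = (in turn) 280.6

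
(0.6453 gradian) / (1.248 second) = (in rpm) 0.07756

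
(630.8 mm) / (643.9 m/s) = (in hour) 2.721e-07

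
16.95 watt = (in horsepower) 0.02273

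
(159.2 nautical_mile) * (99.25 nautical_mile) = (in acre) 1.339e+07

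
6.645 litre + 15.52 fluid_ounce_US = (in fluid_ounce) 240.2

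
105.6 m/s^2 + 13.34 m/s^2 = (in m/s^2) 118.9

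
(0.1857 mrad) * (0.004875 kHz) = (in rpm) 0.008645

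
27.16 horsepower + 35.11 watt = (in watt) 2.029e+04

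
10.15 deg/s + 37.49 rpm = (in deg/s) 235.1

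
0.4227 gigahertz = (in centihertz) 4.227e+10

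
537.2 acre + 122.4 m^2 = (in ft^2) 2.34e+07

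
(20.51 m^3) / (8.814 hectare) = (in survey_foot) 0.0007634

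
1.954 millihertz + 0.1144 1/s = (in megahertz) 1.164e-07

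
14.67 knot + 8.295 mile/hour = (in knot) 21.88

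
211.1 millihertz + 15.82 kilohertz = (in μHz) 1.582e+10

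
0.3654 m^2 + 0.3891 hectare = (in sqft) 4.189e+04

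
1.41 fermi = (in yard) 1.542e-15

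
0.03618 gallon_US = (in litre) 0.137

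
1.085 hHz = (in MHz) 0.0001085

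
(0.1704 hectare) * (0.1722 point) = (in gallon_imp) 22.77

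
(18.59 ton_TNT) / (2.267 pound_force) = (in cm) 7.713e+11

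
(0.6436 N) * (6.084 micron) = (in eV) 2.444e+13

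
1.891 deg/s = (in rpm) 0.3152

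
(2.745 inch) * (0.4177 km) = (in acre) 0.007197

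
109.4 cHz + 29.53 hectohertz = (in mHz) 2.954e+06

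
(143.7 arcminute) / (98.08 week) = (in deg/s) 4.038e-08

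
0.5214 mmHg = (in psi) 0.01008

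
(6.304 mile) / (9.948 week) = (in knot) 0.003278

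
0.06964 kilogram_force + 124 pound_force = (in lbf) 124.2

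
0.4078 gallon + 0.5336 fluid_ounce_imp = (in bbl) 0.009805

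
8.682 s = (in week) 1.436e-05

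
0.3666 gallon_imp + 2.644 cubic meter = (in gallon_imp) 582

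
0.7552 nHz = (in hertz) 7.552e-10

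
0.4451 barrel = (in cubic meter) 0.07077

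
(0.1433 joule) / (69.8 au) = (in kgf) 1.399e-15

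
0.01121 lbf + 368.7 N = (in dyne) 3.687e+07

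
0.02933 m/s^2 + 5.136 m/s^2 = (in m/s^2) 5.165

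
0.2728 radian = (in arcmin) 937.8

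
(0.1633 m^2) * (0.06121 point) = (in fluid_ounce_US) 0.1192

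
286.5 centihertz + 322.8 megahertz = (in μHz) 3.228e+14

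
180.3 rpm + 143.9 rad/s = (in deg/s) 9327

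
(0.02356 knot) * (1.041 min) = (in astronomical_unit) 5.06e-12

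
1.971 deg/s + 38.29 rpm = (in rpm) 38.62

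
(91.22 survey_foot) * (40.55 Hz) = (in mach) 3.311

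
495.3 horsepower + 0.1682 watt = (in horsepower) 495.3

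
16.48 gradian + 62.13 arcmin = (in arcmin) 952.1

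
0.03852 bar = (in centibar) 3.852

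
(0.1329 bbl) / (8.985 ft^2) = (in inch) 0.9966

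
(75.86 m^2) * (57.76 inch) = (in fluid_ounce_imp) 3.917e+06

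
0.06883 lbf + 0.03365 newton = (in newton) 0.3398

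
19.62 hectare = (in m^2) 1.962e+05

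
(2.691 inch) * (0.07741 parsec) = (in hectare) 1.633e+10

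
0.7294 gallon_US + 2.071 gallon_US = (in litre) 10.6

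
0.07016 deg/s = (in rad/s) 0.001225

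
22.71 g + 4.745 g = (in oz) 0.9684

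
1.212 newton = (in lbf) 0.2725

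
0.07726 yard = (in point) 200.3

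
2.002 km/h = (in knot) 1.081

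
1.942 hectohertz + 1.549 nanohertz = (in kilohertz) 0.1942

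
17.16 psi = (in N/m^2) 1.183e+05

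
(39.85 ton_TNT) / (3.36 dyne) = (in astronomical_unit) 3.317e+04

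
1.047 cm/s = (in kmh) 0.03769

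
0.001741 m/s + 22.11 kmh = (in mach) 0.01804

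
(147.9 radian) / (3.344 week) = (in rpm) 0.0006983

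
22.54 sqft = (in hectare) 0.0002094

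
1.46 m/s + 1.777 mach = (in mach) 1.781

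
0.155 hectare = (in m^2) 1550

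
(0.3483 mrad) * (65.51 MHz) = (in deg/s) 1.307e+06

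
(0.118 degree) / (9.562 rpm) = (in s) 0.002057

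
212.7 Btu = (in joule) 2.244e+05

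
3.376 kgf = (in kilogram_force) 3.376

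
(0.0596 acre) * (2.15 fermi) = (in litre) 5.186e-10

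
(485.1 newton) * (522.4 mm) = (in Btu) 0.2402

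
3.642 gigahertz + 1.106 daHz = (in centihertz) 3.642e+11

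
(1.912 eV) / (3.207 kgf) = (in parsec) 3.157e-37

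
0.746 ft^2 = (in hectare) 6.931e-06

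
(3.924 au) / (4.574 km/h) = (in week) 7.639e+05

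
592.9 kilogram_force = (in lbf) 1307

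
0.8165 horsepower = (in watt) 608.9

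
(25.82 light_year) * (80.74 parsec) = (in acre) 1.504e+32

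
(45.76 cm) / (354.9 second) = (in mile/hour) 0.002884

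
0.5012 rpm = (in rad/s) 0.05249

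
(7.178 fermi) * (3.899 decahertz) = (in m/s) 2.799e-13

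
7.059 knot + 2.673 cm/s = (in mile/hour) 8.183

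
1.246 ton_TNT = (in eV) 3.254e+28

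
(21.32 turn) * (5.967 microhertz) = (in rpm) 0.007633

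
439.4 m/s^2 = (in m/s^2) 439.4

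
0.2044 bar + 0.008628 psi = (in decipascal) 2.05e+05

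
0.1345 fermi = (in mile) 8.357e-20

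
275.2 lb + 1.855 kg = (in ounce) 4469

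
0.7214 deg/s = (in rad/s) 0.01259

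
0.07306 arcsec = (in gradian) 2.255e-05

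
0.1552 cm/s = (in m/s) 0.001552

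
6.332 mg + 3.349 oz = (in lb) 0.2093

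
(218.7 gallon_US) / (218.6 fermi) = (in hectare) 3.787e+08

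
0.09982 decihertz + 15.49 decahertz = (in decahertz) 15.49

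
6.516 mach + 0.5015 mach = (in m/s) 2389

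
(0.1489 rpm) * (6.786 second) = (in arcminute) 363.8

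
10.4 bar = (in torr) 7801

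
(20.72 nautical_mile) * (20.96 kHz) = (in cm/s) 8.043e+10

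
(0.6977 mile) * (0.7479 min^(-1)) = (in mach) 0.0411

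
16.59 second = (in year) 5.261e-07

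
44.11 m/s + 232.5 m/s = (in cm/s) 2.766e+04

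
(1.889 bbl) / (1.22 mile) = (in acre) 3.78e-08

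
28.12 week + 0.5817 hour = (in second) 1.701e+07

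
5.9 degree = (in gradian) 6.556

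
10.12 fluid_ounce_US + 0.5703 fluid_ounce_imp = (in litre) 0.3155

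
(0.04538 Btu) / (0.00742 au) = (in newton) 4.313e-08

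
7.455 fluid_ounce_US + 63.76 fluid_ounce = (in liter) 2.106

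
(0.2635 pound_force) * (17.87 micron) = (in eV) 1.307e+14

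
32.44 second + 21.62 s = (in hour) 0.01502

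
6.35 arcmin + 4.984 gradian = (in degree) 4.591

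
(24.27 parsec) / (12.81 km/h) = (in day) 2.436e+12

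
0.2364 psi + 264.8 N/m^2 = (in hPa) 18.95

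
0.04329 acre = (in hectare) 0.01752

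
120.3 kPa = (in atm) 1.187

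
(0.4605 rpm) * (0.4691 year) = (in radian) 7.134e+05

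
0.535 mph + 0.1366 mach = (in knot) 90.88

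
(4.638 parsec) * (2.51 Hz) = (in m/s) 3.592e+17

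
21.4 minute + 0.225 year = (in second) 7.097e+06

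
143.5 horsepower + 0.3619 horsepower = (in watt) 1.073e+05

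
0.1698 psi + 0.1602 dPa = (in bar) 0.01171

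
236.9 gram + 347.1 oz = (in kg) 10.08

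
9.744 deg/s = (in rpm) 1.624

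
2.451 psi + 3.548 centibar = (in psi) 2.966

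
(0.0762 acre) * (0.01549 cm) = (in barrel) 0.3004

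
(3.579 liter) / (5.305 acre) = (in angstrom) 1667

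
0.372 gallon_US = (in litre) 1.408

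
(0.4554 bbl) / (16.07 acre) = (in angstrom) 1.113e+04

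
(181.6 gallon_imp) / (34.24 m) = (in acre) 5.958e-06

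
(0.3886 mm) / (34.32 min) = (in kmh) 6.794e-07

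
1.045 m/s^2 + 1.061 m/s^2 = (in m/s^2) 2.106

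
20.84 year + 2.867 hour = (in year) 20.84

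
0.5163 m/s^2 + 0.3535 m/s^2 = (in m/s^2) 0.8698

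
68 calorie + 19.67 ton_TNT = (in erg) 8.23e+17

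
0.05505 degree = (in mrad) 0.9608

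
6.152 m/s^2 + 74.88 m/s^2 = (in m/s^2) 81.03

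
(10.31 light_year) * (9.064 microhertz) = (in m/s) 8.841e+11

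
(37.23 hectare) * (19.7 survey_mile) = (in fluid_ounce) 3.991e+14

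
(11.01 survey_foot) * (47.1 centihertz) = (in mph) 3.536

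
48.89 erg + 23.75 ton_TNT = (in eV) 6.202e+29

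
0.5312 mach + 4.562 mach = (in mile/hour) 3879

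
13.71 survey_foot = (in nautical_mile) 0.002256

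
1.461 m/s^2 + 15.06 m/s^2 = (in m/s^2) 16.52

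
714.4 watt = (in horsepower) 0.958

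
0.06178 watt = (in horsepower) 8.285e-05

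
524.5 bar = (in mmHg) 3.934e+05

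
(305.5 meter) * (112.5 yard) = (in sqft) 3.383e+05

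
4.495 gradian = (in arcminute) 242.7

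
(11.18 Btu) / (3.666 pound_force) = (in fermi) 7.233e+17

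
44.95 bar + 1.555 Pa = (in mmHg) 3.372e+04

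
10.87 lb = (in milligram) 4.931e+06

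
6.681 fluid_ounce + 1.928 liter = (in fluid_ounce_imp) 74.81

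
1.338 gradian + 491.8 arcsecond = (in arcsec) 4827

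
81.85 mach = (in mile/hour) 6.234e+04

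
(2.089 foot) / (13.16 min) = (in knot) 0.001568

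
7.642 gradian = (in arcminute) 412.7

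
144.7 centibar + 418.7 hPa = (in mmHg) 1399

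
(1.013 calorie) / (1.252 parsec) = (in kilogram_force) 1.119e-17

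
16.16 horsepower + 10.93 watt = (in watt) 1.206e+04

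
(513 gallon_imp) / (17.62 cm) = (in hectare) 0.001324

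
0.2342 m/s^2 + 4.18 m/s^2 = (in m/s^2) 4.414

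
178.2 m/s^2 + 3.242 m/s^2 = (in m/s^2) 181.4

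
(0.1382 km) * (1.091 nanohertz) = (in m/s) 1.508e-07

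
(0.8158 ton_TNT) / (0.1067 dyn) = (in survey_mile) 1.988e+12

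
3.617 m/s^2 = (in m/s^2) 3.617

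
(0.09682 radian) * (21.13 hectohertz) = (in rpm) 1954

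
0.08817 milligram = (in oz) 3.11e-06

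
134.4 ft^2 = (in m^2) 12.49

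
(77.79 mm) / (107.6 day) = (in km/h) 3.012e-08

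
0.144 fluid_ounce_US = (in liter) 0.004259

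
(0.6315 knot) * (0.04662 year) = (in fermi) 4.776e+20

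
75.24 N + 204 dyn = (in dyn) 7.524e+06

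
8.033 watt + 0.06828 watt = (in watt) 8.101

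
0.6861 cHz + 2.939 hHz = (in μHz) 2.939e+08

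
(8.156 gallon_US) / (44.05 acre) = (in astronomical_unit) 1.158e-18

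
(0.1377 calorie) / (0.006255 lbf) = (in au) 1.384e-10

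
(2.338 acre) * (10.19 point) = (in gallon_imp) 7482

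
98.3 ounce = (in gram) 2787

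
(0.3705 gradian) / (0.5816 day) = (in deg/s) 6.636e-06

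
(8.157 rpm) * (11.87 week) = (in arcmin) 2.108e+10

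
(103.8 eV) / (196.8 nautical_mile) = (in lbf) 1.026e-23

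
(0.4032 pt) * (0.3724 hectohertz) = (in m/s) 0.005297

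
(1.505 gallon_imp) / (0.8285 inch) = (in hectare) 3.251e-05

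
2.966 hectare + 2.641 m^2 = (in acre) 7.33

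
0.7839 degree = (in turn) 0.002178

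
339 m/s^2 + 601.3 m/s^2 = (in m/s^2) 940.3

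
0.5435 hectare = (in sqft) 5.85e+04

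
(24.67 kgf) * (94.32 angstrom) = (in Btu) 2.163e-09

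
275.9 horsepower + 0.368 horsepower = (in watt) 2.06e+05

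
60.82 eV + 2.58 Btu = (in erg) 2.722e+10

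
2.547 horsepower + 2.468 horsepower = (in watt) 3740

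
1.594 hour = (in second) 5738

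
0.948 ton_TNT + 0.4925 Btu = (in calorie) 9.48e+08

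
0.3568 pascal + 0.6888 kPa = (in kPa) 0.6892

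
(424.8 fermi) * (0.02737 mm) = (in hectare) 1.163e-21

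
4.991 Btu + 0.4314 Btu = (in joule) 5721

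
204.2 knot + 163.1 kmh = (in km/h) 541.3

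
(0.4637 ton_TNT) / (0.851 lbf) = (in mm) 5.125e+11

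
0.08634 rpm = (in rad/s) 0.009042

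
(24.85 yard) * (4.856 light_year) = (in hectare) 1.044e+14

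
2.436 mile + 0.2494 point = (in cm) 3.92e+05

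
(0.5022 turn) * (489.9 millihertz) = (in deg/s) 88.57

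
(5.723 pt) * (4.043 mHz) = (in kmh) 2.939e-05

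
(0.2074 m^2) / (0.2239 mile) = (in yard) 0.0006295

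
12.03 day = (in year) 0.03296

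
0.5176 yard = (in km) 0.0004733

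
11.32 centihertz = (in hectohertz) 0.001132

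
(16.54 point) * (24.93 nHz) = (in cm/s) 1.455e-08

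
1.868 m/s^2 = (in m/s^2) 1.868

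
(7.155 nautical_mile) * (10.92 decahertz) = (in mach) 4250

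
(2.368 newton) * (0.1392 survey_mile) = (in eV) 3.311e+21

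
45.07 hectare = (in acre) 111.4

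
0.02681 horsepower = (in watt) 19.99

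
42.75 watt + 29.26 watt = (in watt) 72.01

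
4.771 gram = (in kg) 0.004771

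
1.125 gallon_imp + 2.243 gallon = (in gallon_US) 3.594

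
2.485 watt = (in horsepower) 0.003332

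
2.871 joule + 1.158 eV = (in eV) 1.792e+19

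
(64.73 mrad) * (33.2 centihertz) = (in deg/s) 1.231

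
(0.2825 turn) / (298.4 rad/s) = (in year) 1.886e-10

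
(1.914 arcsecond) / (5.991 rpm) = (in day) 1.712e-10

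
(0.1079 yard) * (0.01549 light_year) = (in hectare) 1.446e+09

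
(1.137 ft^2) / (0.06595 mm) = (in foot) 5255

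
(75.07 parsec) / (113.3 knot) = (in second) 3.974e+16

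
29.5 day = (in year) 0.08082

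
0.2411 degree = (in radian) 0.004208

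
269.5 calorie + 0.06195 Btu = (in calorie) 285.1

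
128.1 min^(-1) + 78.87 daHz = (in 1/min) 4.745e+04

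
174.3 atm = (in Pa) 1.766e+07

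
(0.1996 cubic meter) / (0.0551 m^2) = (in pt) 1.027e+04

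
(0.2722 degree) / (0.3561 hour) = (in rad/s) 3.706e-06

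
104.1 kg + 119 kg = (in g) 2.231e+05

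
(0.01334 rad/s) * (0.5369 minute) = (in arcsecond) 8.864e+04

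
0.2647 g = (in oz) 0.009337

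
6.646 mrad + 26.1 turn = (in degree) 9396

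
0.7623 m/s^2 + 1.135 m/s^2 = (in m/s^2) 1.897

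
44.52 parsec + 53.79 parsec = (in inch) 1.194e+20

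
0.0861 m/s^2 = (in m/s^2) 0.0861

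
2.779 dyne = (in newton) 2.779e-05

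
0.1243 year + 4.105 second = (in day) 45.37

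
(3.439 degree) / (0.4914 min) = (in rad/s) 0.002036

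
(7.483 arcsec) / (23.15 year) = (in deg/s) 2.847e-12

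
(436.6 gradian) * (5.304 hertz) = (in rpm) 347.4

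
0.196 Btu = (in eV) 1.291e+21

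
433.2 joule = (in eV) 2.704e+21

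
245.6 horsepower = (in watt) 1.831e+05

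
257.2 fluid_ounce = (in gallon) 2.009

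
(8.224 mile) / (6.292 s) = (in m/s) 2104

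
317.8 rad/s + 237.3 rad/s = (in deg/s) 3.18e+04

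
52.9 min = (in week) 0.005248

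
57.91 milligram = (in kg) 5.791e-05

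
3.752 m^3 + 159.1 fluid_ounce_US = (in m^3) 3.757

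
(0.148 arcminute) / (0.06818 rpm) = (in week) 9.97e-09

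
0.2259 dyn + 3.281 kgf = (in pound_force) 7.233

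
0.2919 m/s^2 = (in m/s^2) 0.2919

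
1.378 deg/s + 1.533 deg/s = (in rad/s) 0.05081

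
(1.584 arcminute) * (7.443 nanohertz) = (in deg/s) 1.965e-10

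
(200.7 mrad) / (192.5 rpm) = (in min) 0.0001659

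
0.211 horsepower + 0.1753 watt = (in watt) 157.5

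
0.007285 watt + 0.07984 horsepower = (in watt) 59.54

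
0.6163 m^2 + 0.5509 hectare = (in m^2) 5510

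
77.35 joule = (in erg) 7.735e+08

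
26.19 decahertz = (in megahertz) 0.0002619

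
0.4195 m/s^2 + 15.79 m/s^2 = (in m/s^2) 16.21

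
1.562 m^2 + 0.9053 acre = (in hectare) 0.3665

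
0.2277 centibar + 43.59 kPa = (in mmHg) 328.7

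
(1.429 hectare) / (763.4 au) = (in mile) 7.775e-14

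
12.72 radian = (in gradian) 809.8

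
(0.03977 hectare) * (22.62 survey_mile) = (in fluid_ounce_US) 4.895e+11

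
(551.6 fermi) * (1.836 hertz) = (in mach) 2.974e-15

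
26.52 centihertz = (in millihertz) 265.2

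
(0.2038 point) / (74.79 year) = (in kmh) 1.097e-13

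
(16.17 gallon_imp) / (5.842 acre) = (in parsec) 1.008e-22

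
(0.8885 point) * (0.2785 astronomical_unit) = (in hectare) 1306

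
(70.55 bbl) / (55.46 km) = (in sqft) 0.002177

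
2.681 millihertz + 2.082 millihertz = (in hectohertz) 4.763e-05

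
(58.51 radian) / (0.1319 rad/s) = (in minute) 7.393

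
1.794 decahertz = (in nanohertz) 1.794e+10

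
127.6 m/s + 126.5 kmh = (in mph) 364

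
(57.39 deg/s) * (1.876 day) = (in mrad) 1.624e+08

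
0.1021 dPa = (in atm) 1.008e-07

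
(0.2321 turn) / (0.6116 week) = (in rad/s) 3.943e-06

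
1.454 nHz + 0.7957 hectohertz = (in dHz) 795.7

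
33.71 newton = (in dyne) 3.371e+06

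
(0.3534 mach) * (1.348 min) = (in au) 6.506e-08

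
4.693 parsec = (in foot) 4.751e+17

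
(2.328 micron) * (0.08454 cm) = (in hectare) 1.968e-13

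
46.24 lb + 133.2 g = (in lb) 46.53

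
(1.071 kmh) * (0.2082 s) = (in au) 4.14e-13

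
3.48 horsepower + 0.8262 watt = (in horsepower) 3.481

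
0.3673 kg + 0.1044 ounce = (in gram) 370.3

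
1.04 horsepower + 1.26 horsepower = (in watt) 1715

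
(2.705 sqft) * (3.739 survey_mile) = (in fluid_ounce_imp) 5.322e+07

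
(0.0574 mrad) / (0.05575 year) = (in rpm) 3.118e-10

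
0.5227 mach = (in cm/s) 1.78e+04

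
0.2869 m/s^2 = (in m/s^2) 0.2869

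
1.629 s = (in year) 5.166e-08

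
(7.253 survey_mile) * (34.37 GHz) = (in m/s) 4.012e+14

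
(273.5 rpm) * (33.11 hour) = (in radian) 3.414e+06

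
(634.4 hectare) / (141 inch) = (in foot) 5.812e+06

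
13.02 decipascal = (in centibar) 0.001302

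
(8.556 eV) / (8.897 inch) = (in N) 6.066e-18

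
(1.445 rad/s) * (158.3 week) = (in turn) 2.202e+07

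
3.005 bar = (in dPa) 3.005e+06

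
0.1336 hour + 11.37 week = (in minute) 1.146e+05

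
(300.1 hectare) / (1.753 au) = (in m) 1.144e-05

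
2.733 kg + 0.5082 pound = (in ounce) 104.5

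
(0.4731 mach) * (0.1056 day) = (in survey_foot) 4.822e+06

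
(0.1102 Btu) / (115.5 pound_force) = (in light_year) 2.392e-17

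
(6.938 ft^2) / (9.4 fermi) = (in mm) 6.857e+16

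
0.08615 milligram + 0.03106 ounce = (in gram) 0.8806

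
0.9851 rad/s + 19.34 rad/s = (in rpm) 194.1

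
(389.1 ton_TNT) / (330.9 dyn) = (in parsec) 0.01594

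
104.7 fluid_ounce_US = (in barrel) 0.01948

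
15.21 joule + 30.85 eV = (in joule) 15.21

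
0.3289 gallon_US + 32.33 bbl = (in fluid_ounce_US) 1.738e+05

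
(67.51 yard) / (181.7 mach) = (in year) 3.164e-11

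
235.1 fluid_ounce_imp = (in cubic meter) 0.00668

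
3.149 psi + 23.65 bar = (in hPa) 2.387e+04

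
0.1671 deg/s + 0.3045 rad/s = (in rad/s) 0.3074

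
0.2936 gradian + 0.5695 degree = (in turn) 0.002316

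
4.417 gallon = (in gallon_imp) 3.678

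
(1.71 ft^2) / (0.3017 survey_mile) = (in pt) 0.9275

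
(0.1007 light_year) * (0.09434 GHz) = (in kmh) 3.236e+23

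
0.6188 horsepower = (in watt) 461.4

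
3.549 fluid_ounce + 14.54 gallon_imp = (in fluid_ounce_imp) 2330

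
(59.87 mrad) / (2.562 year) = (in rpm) 7.076e-09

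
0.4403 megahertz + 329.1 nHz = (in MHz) 0.4403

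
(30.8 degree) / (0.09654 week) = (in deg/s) 0.0005275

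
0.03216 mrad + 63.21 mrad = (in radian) 0.06324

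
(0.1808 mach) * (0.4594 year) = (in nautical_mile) 4.816e+05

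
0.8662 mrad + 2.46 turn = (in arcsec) 3.188e+06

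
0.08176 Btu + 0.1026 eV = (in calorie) 20.62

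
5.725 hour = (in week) 0.03408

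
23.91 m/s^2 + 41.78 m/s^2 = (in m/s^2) 65.69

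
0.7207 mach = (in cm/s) 2.454e+04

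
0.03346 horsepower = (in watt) 24.95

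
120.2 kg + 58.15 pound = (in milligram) 1.466e+08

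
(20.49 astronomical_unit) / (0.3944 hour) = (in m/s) 2.159e+09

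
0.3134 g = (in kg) 0.0003134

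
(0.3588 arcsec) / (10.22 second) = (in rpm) 1.625e-06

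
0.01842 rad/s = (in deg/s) 1.055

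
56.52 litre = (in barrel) 0.3555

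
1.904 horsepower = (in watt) 1420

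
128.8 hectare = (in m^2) 1.288e+06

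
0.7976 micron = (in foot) 2.617e-06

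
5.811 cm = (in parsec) 1.883e-18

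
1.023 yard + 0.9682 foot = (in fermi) 1.231e+15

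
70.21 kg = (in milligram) 7.021e+07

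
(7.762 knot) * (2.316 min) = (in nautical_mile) 0.2996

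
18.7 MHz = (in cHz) 1.87e+09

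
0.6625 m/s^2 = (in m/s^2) 0.6625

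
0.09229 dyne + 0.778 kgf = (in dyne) 7.63e+05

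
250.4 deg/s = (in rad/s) 4.37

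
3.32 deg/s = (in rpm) 0.5533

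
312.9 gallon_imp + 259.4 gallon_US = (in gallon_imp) 528.9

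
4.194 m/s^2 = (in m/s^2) 4.194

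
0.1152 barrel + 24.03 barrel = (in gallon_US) 1014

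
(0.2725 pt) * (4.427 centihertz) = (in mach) 1.25e-08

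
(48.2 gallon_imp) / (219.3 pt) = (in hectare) 0.0002832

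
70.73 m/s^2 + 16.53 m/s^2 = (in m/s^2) 87.26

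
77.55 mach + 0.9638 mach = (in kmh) 9.624e+04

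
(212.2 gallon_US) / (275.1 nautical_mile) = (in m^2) 1.577e-06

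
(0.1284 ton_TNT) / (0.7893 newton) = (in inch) 2.68e+10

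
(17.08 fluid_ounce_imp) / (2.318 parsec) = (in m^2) 6.785e-21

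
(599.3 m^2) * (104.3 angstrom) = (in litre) 0.006251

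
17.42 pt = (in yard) 0.006721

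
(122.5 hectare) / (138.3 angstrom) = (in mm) 8.858e+16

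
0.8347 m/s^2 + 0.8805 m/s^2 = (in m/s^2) 1.715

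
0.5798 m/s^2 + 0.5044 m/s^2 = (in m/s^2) 1.084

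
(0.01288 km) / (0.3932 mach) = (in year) 3.051e-09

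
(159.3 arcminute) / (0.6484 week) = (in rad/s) 1.182e-07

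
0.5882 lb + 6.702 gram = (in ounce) 9.648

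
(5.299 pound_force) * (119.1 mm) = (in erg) 2.807e+07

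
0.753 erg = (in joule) 7.53e-08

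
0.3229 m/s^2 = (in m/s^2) 0.3229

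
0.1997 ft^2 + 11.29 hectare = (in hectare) 11.29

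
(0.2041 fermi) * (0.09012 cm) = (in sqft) 1.98e-18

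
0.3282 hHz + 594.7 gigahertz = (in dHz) 5.947e+12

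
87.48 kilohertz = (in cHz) 8.748e+06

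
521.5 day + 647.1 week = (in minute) 7.274e+06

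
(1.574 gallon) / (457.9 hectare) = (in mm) 1.301e-06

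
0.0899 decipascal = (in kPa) 8.99e-06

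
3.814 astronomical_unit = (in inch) 2.246e+13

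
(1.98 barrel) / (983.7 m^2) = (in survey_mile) 1.988e-07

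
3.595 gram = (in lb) 0.007926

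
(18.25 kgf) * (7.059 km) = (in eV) 7.885e+24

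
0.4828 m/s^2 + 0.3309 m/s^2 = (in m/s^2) 0.8137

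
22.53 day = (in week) 3.219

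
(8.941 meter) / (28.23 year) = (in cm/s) 1.004e-06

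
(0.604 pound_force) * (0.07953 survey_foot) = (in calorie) 0.01557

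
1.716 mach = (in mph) 1307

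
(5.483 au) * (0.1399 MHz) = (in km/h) 4.131e+17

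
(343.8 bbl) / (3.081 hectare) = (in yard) 0.00194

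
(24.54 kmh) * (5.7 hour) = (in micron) 1.399e+11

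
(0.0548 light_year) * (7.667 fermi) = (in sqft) 42.79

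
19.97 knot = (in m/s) 10.27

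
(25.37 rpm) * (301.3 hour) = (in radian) 2.882e+06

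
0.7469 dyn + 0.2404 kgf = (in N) 2.358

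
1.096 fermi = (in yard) 1.199e-15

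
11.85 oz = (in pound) 0.7406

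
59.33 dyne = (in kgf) 6.05e-05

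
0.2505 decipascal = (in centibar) 2.505e-05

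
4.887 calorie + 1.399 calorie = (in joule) 26.3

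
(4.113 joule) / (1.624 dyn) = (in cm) 2.533e+07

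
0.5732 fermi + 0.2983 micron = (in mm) 0.0002983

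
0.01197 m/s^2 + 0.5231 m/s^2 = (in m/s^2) 0.5351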